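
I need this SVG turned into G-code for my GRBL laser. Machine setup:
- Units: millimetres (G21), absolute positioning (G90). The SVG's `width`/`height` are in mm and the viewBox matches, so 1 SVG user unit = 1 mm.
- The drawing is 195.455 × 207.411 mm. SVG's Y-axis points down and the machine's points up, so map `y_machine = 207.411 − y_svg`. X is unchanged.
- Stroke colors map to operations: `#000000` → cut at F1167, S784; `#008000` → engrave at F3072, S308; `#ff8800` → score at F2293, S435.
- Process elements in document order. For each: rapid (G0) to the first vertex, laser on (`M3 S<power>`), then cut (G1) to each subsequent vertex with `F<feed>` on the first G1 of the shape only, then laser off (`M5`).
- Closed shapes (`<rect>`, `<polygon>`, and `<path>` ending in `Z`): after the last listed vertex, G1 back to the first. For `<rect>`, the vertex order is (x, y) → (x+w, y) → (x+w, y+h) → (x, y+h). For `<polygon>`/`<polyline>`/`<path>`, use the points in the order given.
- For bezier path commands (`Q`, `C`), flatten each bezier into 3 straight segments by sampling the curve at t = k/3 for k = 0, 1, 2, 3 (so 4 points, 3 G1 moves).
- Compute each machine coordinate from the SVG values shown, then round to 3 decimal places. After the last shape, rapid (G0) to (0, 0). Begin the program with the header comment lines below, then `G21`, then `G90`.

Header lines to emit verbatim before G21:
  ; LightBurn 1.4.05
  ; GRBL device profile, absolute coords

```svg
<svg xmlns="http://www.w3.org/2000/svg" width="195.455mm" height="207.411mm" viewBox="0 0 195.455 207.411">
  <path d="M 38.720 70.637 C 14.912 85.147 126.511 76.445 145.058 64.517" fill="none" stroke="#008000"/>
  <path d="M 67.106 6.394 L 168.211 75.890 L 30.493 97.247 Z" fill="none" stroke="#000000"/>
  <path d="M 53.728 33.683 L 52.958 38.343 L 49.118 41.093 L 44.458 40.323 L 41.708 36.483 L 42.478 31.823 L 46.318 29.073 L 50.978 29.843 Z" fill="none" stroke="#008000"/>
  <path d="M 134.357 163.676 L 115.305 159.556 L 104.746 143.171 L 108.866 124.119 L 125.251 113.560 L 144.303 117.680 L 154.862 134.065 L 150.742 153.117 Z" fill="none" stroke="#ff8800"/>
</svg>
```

; LightBurn 1.4.05
; GRBL device profile, absolute coords
G21
G90
G0 X38.720 Y136.774
M3 S308
G1 X51.586 Y129.261 F3072
G1 X103.955 Y132.782
G1 X145.058 Y142.894
M5
G0 X67.106 Y201.017
M3 S784
G1 X168.211 Y131.521 F1167
G1 X30.493 Y110.164
G1 X67.106 Y201.017
M5
G0 X53.728 Y173.728
M3 S308
G1 X52.958 Y169.068 F3072
G1 X49.118 Y166.318
G1 X44.458 Y167.088
G1 X41.708 Y170.928
G1 X42.478 Y175.588
G1 X46.318 Y178.338
G1 X50.978 Y177.568
G1 X53.728 Y173.728
M5
G0 X134.357 Y43.735
M3 S435
G1 X115.305 Y47.855 F2293
G1 X104.746 Y64.240
G1 X108.866 Y83.292
G1 X125.251 Y93.851
G1 X144.303 Y89.731
G1 X154.862 Y73.346
G1 X150.742 Y54.294
G1 X134.357 Y43.735
M5
G0 X0.000 Y0.000

1 u = 1 mm; y_m = 207.411 − y.

[1] `<path>` cubic bezier, #008000→engrave S308 F3072: (38.720,136.774) → (51.586,129.261) → (103.955,132.782) → (145.058,142.894)

[2] `<path>` closed polygon, #000000→cut S784 F1167: (67.106,201.017) → (168.211,131.521) → (30.493,110.164) → (67.106,201.017) (closed)

[3] `<path>` regular polygon, #008000→engrave S308 F3072: (53.728,173.728) → (52.958,169.068) → (49.118,166.318) → (44.458,167.088) → (41.708,170.928) → (42.478,175.588) → (46.318,178.338) → (50.978,177.568) → (53.728,173.728) (closed)

[4] `<path>` regular polygon, #ff8800→score S435 F2293: (134.357,43.735) → (115.305,47.855) → (104.746,64.240) → (108.866,83.292) → (125.251,93.851) → (144.303,89.731) → (154.862,73.346) → (150.742,54.294) → (134.357,43.735) (closed)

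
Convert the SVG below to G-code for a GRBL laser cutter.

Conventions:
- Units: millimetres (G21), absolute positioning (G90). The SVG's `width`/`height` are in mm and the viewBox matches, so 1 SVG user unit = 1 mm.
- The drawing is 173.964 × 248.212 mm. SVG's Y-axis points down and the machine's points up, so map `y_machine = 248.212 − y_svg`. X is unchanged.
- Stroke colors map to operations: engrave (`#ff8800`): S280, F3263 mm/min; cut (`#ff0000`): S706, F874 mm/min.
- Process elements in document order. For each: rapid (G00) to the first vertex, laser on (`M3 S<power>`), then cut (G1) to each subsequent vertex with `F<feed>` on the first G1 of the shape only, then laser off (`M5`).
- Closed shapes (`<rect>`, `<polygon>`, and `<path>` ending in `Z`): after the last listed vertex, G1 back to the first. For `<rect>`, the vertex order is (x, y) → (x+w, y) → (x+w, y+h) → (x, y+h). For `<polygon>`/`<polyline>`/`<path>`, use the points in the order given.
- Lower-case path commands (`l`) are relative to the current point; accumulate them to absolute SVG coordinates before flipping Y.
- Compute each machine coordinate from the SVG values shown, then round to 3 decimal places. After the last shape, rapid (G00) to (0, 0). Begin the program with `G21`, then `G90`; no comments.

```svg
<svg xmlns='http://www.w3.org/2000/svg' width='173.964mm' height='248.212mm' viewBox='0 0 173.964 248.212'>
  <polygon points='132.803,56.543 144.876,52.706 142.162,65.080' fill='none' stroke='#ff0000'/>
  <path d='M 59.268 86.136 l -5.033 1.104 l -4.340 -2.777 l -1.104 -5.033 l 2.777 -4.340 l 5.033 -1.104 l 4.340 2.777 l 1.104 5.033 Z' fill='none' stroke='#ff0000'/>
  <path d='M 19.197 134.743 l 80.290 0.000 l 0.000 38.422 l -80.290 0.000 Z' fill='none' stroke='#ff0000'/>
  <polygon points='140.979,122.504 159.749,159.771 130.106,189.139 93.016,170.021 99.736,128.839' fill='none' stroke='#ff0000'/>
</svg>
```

viewBox `0 0 173.964 248.212` with mm width/height → 1 unit = 1 mm. Flip: y_m = 248.212 − y_svg.

**Shape 1** — `<polygon>` regular polygon, stroke `#ff0000` → cut (S706, F874). Machine vertices: (132.803,191.669) → (144.876,195.506) → (142.162,183.132) → (132.803,191.669). Closed: final G1 returns to the first vertex.

**Shape 2** — `<path>` regular polygon, stroke `#ff0000` → cut (S706, F874). Machine vertices: (59.268,162.076) → (54.235,160.972) → (49.895,163.749) → (48.791,168.782) → (51.568,173.122) → (56.601,174.226) → (60.941,171.449) → (62.045,166.416) → (59.268,162.076). Closed: final G1 returns to the first vertex.

**Shape 3** — `<path>` rectangle, stroke `#ff0000` → cut (S706, F874). Machine vertices: (19.197,113.469) → (99.487,113.469) → (99.487,75.047) → (19.197,75.047) → (19.197,113.469). Closed: final G1 returns to the first vertex.

**Shape 4** — `<polygon>` regular polygon, stroke `#ff0000` → cut (S706, F874). Machine vertices: (140.979,125.708) → (159.749,88.441) → (130.106,59.073) → (93.016,78.191) → (99.736,119.373) → (140.979,125.708). Closed: final G1 returns to the first vertex.

G21
G90
G00 X132.803 Y191.669
M3 S706
G1 X144.876 Y195.506 F874
G1 X142.162 Y183.132
G1 X132.803 Y191.669
M5
G00 X59.268 Y162.076
M3 S706
G1 X54.235 Y160.972 F874
G1 X49.895 Y163.749
G1 X48.791 Y168.782
G1 X51.568 Y173.122
G1 X56.601 Y174.226
G1 X60.941 Y171.449
G1 X62.045 Y166.416
G1 X59.268 Y162.076
M5
G00 X19.197 Y113.469
M3 S706
G1 X99.487 Y113.469 F874
G1 X99.487 Y75.047
G1 X19.197 Y75.047
G1 X19.197 Y113.469
M5
G00 X140.979 Y125.708
M3 S706
G1 X159.749 Y88.441 F874
G1 X130.106 Y59.073
G1 X93.016 Y78.191
G1 X99.736 Y119.373
G1 X140.979 Y125.708
M5
G00 X0.000 Y0.000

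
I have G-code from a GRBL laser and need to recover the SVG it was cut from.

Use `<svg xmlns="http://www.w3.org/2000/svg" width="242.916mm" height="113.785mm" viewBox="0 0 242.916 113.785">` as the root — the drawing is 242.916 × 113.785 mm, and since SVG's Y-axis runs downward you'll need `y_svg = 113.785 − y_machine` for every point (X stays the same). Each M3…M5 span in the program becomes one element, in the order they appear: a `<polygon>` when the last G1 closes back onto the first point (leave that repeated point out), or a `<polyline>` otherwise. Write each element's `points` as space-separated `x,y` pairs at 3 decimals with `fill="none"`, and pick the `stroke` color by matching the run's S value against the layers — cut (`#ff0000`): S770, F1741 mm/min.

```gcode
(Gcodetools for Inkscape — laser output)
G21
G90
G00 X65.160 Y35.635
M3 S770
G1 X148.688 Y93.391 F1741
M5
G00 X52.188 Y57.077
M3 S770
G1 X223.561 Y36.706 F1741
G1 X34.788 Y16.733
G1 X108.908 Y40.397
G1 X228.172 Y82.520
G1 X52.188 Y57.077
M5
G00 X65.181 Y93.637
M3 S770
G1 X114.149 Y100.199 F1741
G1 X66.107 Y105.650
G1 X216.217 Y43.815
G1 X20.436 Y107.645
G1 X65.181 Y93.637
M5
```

Each laser-on run becomes one SVG element. Flip Y back into SVG space with y_svg = 113.785 − y_machine. Every run uses S770, so all elements get stroke `#ff0000` (cut).

Run 1: The run is open, so emit a `<polyline>` with points (Y-flipped): 65.160,78.150 148.688,20.394.

Run 2: The run returns to its start, so emit a `<polygon>` with points (Y-flipped): 52.188,56.708 223.561,77.079 34.788,97.052 108.908,73.388 228.172,31.265.

Run 3: The run returns to its start, so emit a `<polygon>` with points (Y-flipped): 65.181,20.148 114.149,13.586 66.107,8.135 216.217,69.970 20.436,6.140.

<svg xmlns="http://www.w3.org/2000/svg" width="242.916mm" height="113.785mm" viewBox="0 0 242.916 113.785">
  <polyline points="65.160,78.150 148.688,20.394" fill="none" stroke="#ff0000"/>
  <polygon points="52.188,56.708 223.561,77.079 34.788,97.052 108.908,73.388 228.172,31.265" fill="none" stroke="#ff0000"/>
  <polygon points="65.181,20.148 114.149,13.586 66.107,8.135 216.217,69.970 20.436,6.140" fill="none" stroke="#ff0000"/>
</svg>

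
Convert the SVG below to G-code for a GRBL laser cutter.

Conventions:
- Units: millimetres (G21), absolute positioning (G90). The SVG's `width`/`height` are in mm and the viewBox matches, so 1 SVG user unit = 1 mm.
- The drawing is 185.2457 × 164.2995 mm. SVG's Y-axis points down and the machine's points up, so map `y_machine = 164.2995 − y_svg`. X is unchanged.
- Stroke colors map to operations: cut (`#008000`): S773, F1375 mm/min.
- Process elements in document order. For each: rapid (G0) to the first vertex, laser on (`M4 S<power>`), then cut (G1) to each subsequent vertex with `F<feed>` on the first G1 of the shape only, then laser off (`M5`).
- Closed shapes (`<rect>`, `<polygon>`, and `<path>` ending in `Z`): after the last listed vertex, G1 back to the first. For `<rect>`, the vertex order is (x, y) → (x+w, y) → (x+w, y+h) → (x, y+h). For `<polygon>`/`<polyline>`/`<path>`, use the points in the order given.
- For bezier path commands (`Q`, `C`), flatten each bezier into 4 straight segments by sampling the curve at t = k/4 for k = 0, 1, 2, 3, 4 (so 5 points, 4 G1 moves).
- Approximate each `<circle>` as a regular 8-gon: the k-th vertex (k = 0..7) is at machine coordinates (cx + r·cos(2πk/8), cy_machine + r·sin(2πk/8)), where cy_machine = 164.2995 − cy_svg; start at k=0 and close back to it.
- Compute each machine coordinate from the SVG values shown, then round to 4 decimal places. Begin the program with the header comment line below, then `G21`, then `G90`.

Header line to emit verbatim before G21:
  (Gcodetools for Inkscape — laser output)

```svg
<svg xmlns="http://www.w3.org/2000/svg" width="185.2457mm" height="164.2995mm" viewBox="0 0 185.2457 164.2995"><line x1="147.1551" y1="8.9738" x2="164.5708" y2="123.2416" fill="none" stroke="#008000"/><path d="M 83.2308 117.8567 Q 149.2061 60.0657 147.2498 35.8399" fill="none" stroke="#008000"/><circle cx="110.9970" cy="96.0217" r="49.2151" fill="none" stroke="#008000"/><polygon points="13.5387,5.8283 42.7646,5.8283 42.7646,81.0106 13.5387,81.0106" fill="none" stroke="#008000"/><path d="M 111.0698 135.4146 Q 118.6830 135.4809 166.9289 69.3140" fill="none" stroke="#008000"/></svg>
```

(Gcodetools for Inkscape — laser output)
G21
G90
G0 X147.1551 Y155.3257
M4 S773
G1 X164.5708 Y41.0579 F1375
M5
G0 X83.2308 Y46.4428
M4 S773
G1 X111.9727 Y73.2405 F1375
G1 X132.2232 Y95.8425
G1 X143.9822 Y114.2489
G1 X147.2498 Y128.4596
M5
G0 X160.2121 Y68.2778
M4 S773
G1 X145.7973 Y103.0781 F1375
G1 X110.9970 Y117.4929
G1 X76.1967 Y103.0781
G1 X61.7819 Y68.2778
G1 X76.1967 Y33.4775
G1 X110.9970 Y19.0627
G1 X145.7973 Y33.4775
G1 X160.2121 Y68.2778
M5
G0 X13.5387 Y158.4712
M4 S773
G1 X42.7646 Y158.4712 F1375
G1 X42.7646 Y83.2889
G1 X13.5387 Y83.2889
G1 X13.5387 Y158.4712
M5
G0 X111.0698 Y28.8849
M4 S773
G1 X117.4159 Y32.9913 F1375
G1 X128.8412 Y45.3769
G1 X145.3455 Y66.0416
G1 X166.9289 Y94.9855
M5

Since the viewBox matches the mm dimensions, user units are millimetres directly. The only transform is the Y-flip y_m = 164.2995 − y_svg.

Shape 1 is a line segment drawn with `<line>`. Its stroke #008000 means cut at S773, F1375. After flipping Y the toolpath is (147.1551,155.3257) → (164.5708,41.0579).

Shape 2 is a quadratic bezier drawn with `<path>`. Its stroke #008000 means cut at S773, F1375. After flipping Y the toolpath is (83.2308,46.4428) → (111.9727,73.2405) → (132.2232,95.8425) → (143.9822,114.2489) → (147.2498,128.4596).

Shape 3 is a circle drawn with `<circle>`. Its stroke #008000 means cut at S773, F1375. After flipping Y the toolpath is (160.2121,68.2778) → (145.7973,103.0781) → (110.9970,117.4929) → (76.1967,103.0781) → (61.7819,68.2778) → (76.1967,33.4775) → (110.9970,19.0627) → (145.7973,33.4775) → (160.2121,68.2778), returning to the start.

Shape 4 is a rectangle drawn with `<polygon>`. Its stroke #008000 means cut at S773, F1375. After flipping Y the toolpath is (13.5387,158.4712) → (42.7646,158.4712) → (42.7646,83.2889) → (13.5387,83.2889) → (13.5387,158.4712), returning to the start.

Shape 5 is a quadratic bezier drawn with `<path>`. Its stroke #008000 means cut at S773, F1375. After flipping Y the toolpath is (111.0698,28.8849) → (117.4159,32.9913) → (128.8412,45.3769) → (145.3455,66.0416) → (166.9289,94.9855).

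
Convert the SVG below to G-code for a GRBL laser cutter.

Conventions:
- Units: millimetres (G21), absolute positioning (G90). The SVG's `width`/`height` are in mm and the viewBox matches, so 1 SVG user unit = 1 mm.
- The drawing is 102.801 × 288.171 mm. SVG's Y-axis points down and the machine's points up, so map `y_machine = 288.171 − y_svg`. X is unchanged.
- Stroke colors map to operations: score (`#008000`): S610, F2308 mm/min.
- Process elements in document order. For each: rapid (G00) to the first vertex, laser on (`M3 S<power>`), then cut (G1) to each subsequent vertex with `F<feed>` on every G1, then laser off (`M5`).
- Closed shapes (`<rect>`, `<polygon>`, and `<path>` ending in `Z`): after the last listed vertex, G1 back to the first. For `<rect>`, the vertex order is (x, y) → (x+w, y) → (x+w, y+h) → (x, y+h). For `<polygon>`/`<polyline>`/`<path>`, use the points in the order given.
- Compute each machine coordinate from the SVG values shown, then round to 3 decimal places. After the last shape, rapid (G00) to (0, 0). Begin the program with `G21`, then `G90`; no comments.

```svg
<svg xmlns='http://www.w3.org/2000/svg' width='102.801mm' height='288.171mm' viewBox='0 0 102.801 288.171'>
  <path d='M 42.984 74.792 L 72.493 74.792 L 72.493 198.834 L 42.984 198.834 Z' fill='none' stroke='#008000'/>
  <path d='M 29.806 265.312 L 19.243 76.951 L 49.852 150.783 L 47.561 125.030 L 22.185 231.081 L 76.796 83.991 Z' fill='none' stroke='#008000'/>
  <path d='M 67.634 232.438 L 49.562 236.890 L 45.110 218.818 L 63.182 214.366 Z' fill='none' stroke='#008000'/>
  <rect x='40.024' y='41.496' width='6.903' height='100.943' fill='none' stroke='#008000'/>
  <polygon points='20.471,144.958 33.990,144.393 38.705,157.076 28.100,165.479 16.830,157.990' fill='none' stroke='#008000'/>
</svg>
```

1 u = 1 mm; y_m = 288.171 − y.

[1] `<path>` rectangle, #008000→score S610 F2308: (42.984,213.379) → (72.493,213.379) → (72.493,89.337) → (42.984,89.337) → (42.984,213.379) (closed)

[2] `<path>` closed polygon, #008000→score S610 F2308: (29.806,22.859) → (19.243,211.220) → (49.852,137.388) → (47.561,163.141) → (22.185,57.090) → (76.796,204.180) → (29.806,22.859) (closed)

[3] `<path>` regular polygon, #008000→score S610 F2308: (67.634,55.733) → (49.562,51.281) → (45.110,69.353) → (63.182,73.805) → (67.634,55.733) (closed)

[4] `<rect>` rectangle, #008000→score S610 F2308: (40.024,246.675) → (46.927,246.675) → (46.927,145.732) → (40.024,145.732) → (40.024,246.675) (closed)

[5] `<polygon>` regular polygon, #008000→score S610 F2308: (20.471,143.213) → (33.990,143.778) → (38.705,131.095) → (28.100,122.692) → (16.830,130.181) → (20.471,143.213) (closed)

G21
G90
G00 X42.984 Y213.379
M3 S610
G1 X72.493 Y213.379 F2308
G1 X72.493 Y89.337 F2308
G1 X42.984 Y89.337 F2308
G1 X42.984 Y213.379 F2308
M5
G00 X29.806 Y22.859
M3 S610
G1 X19.243 Y211.220 F2308
G1 X49.852 Y137.388 F2308
G1 X47.561 Y163.141 F2308
G1 X22.185 Y57.090 F2308
G1 X76.796 Y204.180 F2308
G1 X29.806 Y22.859 F2308
M5
G00 X67.634 Y55.733
M3 S610
G1 X49.562 Y51.281 F2308
G1 X45.110 Y69.353 F2308
G1 X63.182 Y73.805 F2308
G1 X67.634 Y55.733 F2308
M5
G00 X40.024 Y246.675
M3 S610
G1 X46.927 Y246.675 F2308
G1 X46.927 Y145.732 F2308
G1 X40.024 Y145.732 F2308
G1 X40.024 Y246.675 F2308
M5
G00 X20.471 Y143.213
M3 S610
G1 X33.990 Y143.778 F2308
G1 X38.705 Y131.095 F2308
G1 X28.100 Y122.692 F2308
G1 X16.830 Y130.181 F2308
G1 X20.471 Y143.213 F2308
M5
G00 X0.000 Y0.000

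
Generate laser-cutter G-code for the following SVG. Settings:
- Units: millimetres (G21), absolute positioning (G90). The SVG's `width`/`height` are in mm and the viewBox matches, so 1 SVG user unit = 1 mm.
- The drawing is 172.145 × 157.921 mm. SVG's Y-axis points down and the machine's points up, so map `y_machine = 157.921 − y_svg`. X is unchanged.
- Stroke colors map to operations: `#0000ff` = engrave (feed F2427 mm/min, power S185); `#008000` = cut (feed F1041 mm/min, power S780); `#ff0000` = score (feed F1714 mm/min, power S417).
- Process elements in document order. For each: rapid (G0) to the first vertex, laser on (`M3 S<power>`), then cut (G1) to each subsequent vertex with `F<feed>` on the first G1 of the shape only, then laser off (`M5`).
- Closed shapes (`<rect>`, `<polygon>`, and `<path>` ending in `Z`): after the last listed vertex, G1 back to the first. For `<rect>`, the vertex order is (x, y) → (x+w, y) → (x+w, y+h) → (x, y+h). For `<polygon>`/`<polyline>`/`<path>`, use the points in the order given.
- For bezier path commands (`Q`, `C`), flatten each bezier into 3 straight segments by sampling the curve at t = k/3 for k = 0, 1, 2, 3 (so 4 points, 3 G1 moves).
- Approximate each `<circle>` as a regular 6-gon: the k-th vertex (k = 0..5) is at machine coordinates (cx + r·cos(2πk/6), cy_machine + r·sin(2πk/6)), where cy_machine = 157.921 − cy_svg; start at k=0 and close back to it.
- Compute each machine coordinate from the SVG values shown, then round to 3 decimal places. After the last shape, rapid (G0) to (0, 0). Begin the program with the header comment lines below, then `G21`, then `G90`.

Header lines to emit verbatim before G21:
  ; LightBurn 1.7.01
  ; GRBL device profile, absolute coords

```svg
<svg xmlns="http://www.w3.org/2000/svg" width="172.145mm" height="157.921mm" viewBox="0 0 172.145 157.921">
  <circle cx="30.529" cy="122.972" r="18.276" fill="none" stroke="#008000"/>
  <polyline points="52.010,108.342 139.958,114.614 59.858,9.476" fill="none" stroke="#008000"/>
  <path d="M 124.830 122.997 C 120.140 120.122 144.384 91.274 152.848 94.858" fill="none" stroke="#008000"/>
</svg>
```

Since the viewBox matches the mm dimensions, user units are millimetres directly. The only transform is the Y-flip y_m = 157.921 − y_svg.

Shape 1 is a circle drawn with `<circle>`. Its stroke #008000 means cut at S780, F1041. After flipping Y the toolpath is (48.805,34.949) → (39.667,50.776) → (21.391,50.776) → (12.253,34.949) → (21.391,19.122) → (39.667,19.122) → (48.805,34.949), returning to the start.

Shape 2 is a open polyline drawn with `<polyline>`. Its stroke #008000 means cut at S780, F1041. After flipping Y the toolpath is (52.010,49.579) → (139.958,43.307) → (59.858,148.445).

Shape 3 is a cubic bezier drawn with `<path>`. Its stroke #008000 means cut at S780, F1041. After flipping Y the toolpath is (124.830,34.924) → (128.129,44.294) → (140.780,57.999) → (152.848,63.063).

; LightBurn 1.7.01
; GRBL device profile, absolute coords
G21
G90
G0 X48.805 Y34.949
M3 S780
G1 X39.667 Y50.776 F1041
G1 X21.391 Y50.776
G1 X12.253 Y34.949
G1 X21.391 Y19.122
G1 X39.667 Y19.122
G1 X48.805 Y34.949
M5
G0 X52.010 Y49.579
M3 S780
G1 X139.958 Y43.307 F1041
G1 X59.858 Y148.445
M5
G0 X124.830 Y34.924
M3 S780
G1 X128.129 Y44.294 F1041
G1 X140.780 Y57.999
G1 X152.848 Y63.063
M5
G0 X0.000 Y0.000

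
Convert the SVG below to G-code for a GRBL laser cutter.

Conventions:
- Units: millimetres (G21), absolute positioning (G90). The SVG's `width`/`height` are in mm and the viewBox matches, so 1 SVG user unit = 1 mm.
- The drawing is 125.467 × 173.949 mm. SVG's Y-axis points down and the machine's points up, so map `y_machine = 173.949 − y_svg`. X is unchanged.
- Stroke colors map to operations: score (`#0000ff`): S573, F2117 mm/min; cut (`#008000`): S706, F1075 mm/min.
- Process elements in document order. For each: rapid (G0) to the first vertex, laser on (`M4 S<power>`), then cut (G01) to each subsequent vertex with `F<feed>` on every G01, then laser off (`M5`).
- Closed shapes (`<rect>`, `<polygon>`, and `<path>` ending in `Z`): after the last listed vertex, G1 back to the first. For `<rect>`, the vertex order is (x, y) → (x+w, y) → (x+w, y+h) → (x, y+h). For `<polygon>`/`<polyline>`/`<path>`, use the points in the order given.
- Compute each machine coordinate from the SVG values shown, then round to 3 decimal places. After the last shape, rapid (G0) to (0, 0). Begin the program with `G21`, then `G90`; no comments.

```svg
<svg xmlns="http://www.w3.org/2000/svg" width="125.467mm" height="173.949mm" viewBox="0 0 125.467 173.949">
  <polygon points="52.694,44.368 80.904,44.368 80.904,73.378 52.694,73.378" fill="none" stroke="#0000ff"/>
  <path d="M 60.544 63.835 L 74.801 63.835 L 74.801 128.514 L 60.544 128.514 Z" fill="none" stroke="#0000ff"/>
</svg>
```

Since the viewBox matches the mm dimensions, user units are millimetres directly. The only transform is the Y-flip y_m = 173.949 − y_svg.

Shape 1 is a rectangle drawn with `<polygon>`. Its stroke #0000ff means score at S573, F2117. After flipping Y the toolpath is (52.694,129.581) → (80.904,129.581) → (80.904,100.571) → (52.694,100.571) → (52.694,129.581), returning to the start.

Shape 2 is a rectangle drawn with `<path>`. Its stroke #0000ff means score at S573, F2117. After flipping Y the toolpath is (60.544,110.114) → (74.801,110.114) → (74.801,45.435) → (60.544,45.435) → (60.544,110.114), returning to the start.

G21
G90
G0 X52.694 Y129.581
M4 S573
G01 X80.904 Y129.581 F2117
G01 X80.904 Y100.571 F2117
G01 X52.694 Y100.571 F2117
G01 X52.694 Y129.581 F2117
M5
G0 X60.544 Y110.114
M4 S573
G01 X74.801 Y110.114 F2117
G01 X74.801 Y45.435 F2117
G01 X60.544 Y45.435 F2117
G01 X60.544 Y110.114 F2117
M5
G0 X0.000 Y0.000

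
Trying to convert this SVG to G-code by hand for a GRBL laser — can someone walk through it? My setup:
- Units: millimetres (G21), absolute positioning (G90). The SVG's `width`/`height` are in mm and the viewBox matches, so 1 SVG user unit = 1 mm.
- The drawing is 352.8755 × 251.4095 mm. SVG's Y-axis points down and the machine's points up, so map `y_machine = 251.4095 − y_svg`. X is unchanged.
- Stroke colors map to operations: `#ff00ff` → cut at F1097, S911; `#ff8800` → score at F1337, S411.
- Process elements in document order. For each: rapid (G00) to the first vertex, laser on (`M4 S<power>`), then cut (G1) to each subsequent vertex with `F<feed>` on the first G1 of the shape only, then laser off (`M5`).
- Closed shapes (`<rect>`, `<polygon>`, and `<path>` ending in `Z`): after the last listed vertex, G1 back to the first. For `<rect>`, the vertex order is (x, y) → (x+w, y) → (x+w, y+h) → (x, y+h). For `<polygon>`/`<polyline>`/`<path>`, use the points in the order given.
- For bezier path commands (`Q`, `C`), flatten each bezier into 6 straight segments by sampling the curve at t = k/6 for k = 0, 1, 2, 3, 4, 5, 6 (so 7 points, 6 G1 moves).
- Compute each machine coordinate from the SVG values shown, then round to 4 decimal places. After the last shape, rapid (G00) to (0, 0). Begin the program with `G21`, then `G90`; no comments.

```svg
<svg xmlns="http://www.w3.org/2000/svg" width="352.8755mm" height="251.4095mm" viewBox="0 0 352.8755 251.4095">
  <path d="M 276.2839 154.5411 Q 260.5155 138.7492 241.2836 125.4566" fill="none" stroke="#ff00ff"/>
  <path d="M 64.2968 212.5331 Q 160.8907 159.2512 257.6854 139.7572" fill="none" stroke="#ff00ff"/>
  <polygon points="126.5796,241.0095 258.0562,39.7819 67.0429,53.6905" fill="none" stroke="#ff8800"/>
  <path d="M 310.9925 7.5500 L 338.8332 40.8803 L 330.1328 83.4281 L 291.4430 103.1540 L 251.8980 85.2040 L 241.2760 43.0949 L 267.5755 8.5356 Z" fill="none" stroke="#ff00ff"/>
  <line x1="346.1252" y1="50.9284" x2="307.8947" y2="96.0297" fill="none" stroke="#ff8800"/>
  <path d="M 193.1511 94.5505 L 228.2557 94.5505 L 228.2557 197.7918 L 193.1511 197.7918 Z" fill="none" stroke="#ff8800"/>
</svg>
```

G21
G90
G00 X276.2839 Y96.8684
M4 S911
G1 X270.9316 Y102.0629 F1097
G1 X265.3868 Y107.1186
G1 X259.6496 Y112.0355
G1 X253.7200 Y116.8135
G1 X247.5980 Y121.4526
G1 X241.2836 Y125.9529
M5
G00 X64.2968 Y38.8764
M4 S911
G1 X96.5003 Y55.6985 F1097
G1 X128.7150 Y70.6435
G1 X160.9409 Y83.7113
G1 X193.1779 Y94.9021
G1 X225.4261 Y104.2157
G1 X257.6854 Y111.6523
M5
G00 X126.5796 Y10.4000
M4 S411
G1 X258.0562 Y211.6276 F1337
G1 X67.0429 Y197.7190
G1 X126.5796 Y10.4000
M5
G00 X310.9925 Y243.8595
M4 S911
G1 X338.8332 Y210.5292 F1097
G1 X330.1328 Y167.9814
G1 X291.4430 Y148.2555
G1 X251.8980 Y166.2055
G1 X241.2760 Y208.3146
G1 X267.5755 Y242.8739
G1 X310.9925 Y243.8595
M5
G00 X346.1252 Y200.4811
M4 S411
G1 X307.8947 Y155.3798 F1337
M5
G00 X193.1511 Y156.8590
M4 S411
G1 X228.2557 Y156.8590 F1337
G1 X228.2557 Y53.6177
G1 X193.1511 Y53.6177
G1 X193.1511 Y156.8590
M5
G00 X0.0000 Y0.0000

1 u = 1 mm; y_m = 251.4095 − y.

[1] `<path>` quadratic bezier, #ff00ff→cut S911 F1097: (276.2839,96.8684) → (270.9316,102.0629) → (265.3868,107.1186) → (259.6496,112.0355) → (253.7200,116.8135) → (247.5980,121.4526) → (241.2836,125.9529)

[2] `<path>` quadratic bezier, #ff00ff→cut S911 F1097: (64.2968,38.8764) → (96.5003,55.6985) → (128.7150,70.6435) → (160.9409,83.7113) → (193.1779,94.9021) → (225.4261,104.2157) → (257.6854,111.6523)

[3] `<polygon>` closed polygon, #ff8800→score S411 F1337: (126.5796,10.4000) → (258.0562,211.6276) → (67.0429,197.7190) → (126.5796,10.4000) (closed)

[4] `<path>` regular polygon, #ff00ff→cut S911 F1097: (310.9925,243.8595) → (338.8332,210.5292) → (330.1328,167.9814) → (291.4430,148.2555) → (251.8980,166.2055) → (241.2760,208.3146) → (267.5755,242.8739) → (310.9925,243.8595) (closed)

[5] `<line>` line segment, #ff8800→score S411 F1337: (346.1252,200.4811) → (307.8947,155.3798)

[6] `<path>` rectangle, #ff8800→score S411 F1337: (193.1511,156.8590) → (228.2557,156.8590) → (228.2557,53.6177) → (193.1511,53.6177) → (193.1511,156.8590) (closed)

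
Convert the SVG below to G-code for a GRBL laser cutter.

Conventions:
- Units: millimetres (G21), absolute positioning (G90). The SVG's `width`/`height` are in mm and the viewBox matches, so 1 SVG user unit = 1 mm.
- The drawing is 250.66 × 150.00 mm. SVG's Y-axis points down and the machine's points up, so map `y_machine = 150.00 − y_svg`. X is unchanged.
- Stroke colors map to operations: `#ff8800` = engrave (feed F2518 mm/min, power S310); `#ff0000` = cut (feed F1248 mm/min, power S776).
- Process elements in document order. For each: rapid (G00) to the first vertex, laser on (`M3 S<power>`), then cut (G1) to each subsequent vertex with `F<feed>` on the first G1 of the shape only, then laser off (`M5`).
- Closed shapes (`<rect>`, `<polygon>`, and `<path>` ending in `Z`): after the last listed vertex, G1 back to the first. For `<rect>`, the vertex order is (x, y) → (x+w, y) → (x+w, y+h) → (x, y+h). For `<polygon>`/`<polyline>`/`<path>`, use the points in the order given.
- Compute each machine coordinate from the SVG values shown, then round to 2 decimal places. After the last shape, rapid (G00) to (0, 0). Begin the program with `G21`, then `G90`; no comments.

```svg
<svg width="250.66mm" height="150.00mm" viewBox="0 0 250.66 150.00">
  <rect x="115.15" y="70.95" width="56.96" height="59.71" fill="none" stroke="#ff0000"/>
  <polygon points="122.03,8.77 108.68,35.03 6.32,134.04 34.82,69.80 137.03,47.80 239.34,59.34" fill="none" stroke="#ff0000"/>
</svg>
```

G21
G90
G00 X115.15 Y79.05
M3 S776
G1 X172.11 Y79.05 F1248
G1 X172.11 Y19.34
G1 X115.15 Y19.34
G1 X115.15 Y79.05
M5
G00 X122.03 Y141.23
M3 S776
G1 X108.68 Y114.97 F1248
G1 X6.32 Y15.96
G1 X34.82 Y80.20
G1 X137.03 Y102.20
G1 X239.34 Y90.66
G1 X122.03 Y141.23
M5
G00 X0.00 Y0.00

1 u = 1 mm; y_m = 150.00 − y.

[1] `<rect>` rectangle, #ff0000→cut S776 F1248: (115.15,79.05) → (172.11,79.05) → (172.11,19.34) → (115.15,19.34) → (115.15,79.05) (closed)

[2] `<polygon>` closed polygon, #ff0000→cut S776 F1248: (122.03,141.23) → (108.68,114.97) → (6.32,15.96) → (34.82,80.20) → (137.03,102.20) → (239.34,90.66) → (122.03,141.23) (closed)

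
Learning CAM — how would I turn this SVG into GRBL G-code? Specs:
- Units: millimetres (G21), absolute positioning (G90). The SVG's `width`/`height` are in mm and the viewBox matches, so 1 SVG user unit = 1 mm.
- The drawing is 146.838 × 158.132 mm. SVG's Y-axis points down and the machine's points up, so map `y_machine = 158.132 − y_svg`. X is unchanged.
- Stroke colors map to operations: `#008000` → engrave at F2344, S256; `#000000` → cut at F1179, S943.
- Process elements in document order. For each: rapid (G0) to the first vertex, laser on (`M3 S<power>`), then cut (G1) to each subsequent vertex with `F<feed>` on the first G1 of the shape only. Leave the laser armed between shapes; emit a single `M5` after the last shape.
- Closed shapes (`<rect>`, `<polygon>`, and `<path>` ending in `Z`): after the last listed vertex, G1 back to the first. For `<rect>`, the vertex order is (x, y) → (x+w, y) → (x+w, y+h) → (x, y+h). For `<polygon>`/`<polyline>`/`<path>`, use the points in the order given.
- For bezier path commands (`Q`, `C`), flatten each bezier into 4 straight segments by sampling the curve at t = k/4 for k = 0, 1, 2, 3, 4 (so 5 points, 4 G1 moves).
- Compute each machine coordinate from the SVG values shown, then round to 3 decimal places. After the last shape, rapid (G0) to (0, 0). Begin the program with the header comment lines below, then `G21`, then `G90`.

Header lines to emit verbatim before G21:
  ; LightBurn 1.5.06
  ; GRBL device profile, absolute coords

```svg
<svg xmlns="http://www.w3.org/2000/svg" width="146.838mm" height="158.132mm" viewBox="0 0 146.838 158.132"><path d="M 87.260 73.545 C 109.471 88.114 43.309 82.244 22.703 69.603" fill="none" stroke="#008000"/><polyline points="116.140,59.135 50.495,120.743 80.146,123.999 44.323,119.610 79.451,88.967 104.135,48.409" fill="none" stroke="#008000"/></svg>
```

viewBox `0 0 146.838 158.132` with mm width/height → 1 unit = 1 mm. Flip: y_m = 158.132 − y_svg.

**Shape 1** — `<path>` cubic bezier, stroke `#008000` → engrave (S256, F2344). Control points (SVG): P0=(87.260,73.545), P1=(109.471,88.114), P2=(43.309,82.244), P3=(22.703,69.603); sampled at t=k/4. Machine vertices: (87.260,84.587) → (89.441,77.279) → (71.038,76.354) → (44.607,80.531) → (22.703,88.529). Open path.

**Shape 2** — `<polyline>` open polyline, stroke `#008000` → engrave (S256, F2344). Machine vertices: (116.140,98.997) → (50.495,37.389) → (80.146,34.133) → (44.323,38.522) → (79.451,69.165) → (104.135,109.723). Open path.

; LightBurn 1.5.06
; GRBL device profile, absolute coords
G21
G90
G0 X87.260 Y84.587
M3 S256
G1 X89.441 Y77.279 F2344
G1 X71.038 Y76.354
G1 X44.607 Y80.531
G1 X22.703 Y88.529
G0 X116.140 Y98.997
M3 S256
G1 X50.495 Y37.389 F2344
G1 X80.146 Y34.133
G1 X44.323 Y38.522
G1 X79.451 Y69.165
G1 X104.135 Y109.723
M5
G0 X0.000 Y0.000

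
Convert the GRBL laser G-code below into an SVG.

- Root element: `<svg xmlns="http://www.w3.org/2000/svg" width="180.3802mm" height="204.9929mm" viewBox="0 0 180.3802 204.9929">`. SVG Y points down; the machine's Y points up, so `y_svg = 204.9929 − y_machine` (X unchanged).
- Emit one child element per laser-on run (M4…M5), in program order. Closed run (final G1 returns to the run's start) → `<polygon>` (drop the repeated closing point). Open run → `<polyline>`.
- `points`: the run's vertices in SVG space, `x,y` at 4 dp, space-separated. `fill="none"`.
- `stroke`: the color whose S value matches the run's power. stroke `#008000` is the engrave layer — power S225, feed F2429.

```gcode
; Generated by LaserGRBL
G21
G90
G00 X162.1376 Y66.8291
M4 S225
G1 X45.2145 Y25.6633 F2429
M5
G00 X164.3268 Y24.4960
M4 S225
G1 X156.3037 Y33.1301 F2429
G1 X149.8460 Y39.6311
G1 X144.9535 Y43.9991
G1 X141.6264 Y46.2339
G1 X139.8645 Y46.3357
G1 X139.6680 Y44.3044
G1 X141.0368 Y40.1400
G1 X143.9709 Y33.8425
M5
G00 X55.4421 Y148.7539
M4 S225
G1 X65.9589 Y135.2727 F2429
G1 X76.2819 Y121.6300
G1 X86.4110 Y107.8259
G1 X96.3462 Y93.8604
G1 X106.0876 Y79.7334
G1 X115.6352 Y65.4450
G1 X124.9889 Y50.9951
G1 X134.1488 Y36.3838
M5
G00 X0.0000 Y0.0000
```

Each laser-on run becomes one SVG element. Flip Y back into SVG space with y_svg = 204.9929 − y_machine. Every run uses S225, so all elements get stroke `#008000` (engrave).

Run 1: The run is open, so emit a `<polyline>` with points (Y-flipped): 162.1376,138.1638 45.2145,179.3296.

Run 2: The run is open, so emit a `<polyline>` with points (Y-flipped): 164.3268,180.4969 156.3037,171.8628 149.8460,165.3618 144.9535,160.9938 141.6264,158.7590 139.8645,158.6572 139.6680,160.6885 141.0368,164.8529 143.9709,171.1504.

Run 3: The run is open, so emit a `<polyline>` with points (Y-flipped): 55.4421,56.2390 65.9589,69.7202 76.2819,83.3629 86.4110,97.1670 96.3462,111.1325 106.0876,125.2595 115.6352,139.5479 124.9889,153.9978 134.1488,168.6091.

<svg xmlns="http://www.w3.org/2000/svg" width="180.3802mm" height="204.9929mm" viewBox="0 0 180.3802 204.9929">
  <polyline points="162.1376,138.1638 45.2145,179.3296" fill="none" stroke="#008000"/>
  <polyline points="164.3268,180.4969 156.3037,171.8628 149.8460,165.3618 144.9535,160.9938 141.6264,158.7590 139.8645,158.6572 139.6680,160.6885 141.0368,164.8529 143.9709,171.1504" fill="none" stroke="#008000"/>
  <polyline points="55.4421,56.2390 65.9589,69.7202 76.2819,83.3629 86.4110,97.1670 96.3462,111.1325 106.0876,125.2595 115.6352,139.5479 124.9889,153.9978 134.1488,168.6091" fill="none" stroke="#008000"/>
</svg>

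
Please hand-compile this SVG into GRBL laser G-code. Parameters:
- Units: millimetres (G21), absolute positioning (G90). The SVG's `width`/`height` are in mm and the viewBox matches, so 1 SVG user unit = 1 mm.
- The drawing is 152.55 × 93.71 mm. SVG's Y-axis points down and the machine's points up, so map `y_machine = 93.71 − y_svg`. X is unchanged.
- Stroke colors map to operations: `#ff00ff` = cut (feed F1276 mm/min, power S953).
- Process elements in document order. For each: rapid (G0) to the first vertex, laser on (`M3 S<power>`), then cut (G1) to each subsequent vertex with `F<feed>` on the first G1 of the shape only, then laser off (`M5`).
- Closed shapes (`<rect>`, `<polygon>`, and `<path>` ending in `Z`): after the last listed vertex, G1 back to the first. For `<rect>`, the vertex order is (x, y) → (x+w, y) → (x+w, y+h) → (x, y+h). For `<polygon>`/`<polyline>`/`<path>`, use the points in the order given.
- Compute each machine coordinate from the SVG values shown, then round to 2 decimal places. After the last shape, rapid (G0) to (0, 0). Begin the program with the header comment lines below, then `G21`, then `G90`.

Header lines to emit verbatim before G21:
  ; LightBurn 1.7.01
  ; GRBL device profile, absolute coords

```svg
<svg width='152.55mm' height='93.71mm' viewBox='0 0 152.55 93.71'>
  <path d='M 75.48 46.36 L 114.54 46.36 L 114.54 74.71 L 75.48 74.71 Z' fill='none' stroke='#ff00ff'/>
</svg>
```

; LightBurn 1.7.01
; GRBL device profile, absolute coords
G21
G90
G0 X75.48 Y47.35
M3 S953
G1 X114.54 Y47.35 F1276
G1 X114.54 Y19.00
G1 X75.48 Y19.00
G1 X75.48 Y47.35
M5
G0 X0.00 Y0.00

Since the viewBox matches the mm dimensions, user units are millimetres directly. The only transform is the Y-flip y_m = 93.71 − y_svg.

Shape 1 is a rectangle drawn with `<path>`. Its stroke #ff00ff means cut at S953, F1276. After flipping Y the toolpath is (75.48,47.35) → (114.54,47.35) → (114.54,19.00) → (75.48,19.00) → (75.48,47.35), returning to the start.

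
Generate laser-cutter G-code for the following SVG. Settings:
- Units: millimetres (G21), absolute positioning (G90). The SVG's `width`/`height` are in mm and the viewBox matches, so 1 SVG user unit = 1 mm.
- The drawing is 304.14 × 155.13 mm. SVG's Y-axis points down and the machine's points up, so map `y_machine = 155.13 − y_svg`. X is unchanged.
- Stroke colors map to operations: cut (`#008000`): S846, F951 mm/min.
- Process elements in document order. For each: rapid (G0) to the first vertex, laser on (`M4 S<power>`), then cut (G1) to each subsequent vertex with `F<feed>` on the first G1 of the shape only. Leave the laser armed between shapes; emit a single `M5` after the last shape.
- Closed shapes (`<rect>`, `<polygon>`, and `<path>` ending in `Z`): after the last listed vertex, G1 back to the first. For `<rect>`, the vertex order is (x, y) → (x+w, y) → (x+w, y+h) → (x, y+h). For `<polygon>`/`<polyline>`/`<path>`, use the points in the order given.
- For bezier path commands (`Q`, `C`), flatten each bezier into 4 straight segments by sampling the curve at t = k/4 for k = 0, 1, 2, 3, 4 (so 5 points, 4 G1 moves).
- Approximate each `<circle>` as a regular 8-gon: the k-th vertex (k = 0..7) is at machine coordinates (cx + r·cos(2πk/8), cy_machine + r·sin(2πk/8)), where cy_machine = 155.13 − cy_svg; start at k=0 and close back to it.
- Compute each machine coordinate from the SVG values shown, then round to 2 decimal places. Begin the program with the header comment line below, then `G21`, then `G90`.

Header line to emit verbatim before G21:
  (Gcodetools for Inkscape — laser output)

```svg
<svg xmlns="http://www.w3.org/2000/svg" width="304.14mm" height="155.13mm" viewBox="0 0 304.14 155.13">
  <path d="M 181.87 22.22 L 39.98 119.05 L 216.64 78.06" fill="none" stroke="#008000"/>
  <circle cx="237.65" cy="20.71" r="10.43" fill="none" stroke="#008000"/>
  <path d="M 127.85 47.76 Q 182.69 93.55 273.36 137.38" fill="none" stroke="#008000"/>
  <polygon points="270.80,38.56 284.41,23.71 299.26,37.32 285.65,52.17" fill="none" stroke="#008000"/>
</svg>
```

1 u = 1 mm; y_m = 155.13 − y.

[1] `<path>` open polyline, #008000→cut S846 F951: (181.87,132.91) → (39.98,36.08) → (216.64,77.07)

[2] `<circle>` circle, #008000→cut S846 F951: (248.08,134.42) → (245.03,141.80) → (237.65,144.85) → (230.27,141.80) → (227.22,134.42) → (230.27,127.04) → (237.65,123.99) → (245.03,127.04) → (248.08,134.42) (closed)

[3] `<path>` quadratic bezier, #008000→cut S846 F951: (127.85,107.37) → (157.51,84.60) → (191.65,62.07) → (230.26,39.79) → (273.36,17.75)

[4] `<polygon>` regular polygon, #008000→cut S846 F951: (270.80,116.57) → (284.41,131.42) → (299.26,117.81) → (285.65,102.96) → (270.80,116.57) (closed)

(Gcodetools for Inkscape — laser output)
G21
G90
G0 X181.87 Y132.91
M4 S846
G1 X39.98 Y36.08 F951
G1 X216.64 Y77.07
G0 X248.08 Y134.42
M4 S846
G1 X245.03 Y141.80 F951
G1 X237.65 Y144.85
G1 X230.27 Y141.80
G1 X227.22 Y134.42
G1 X230.27 Y127.04
G1 X237.65 Y123.99
G1 X245.03 Y127.04
G1 X248.08 Y134.42
G0 X127.85 Y107.37
M4 S846
G1 X157.51 Y84.60 F951
G1 X191.65 Y62.07
G1 X230.26 Y39.79
G1 X273.36 Y17.75
G0 X270.80 Y116.57
M4 S846
G1 X284.41 Y131.42 F951
G1 X299.26 Y117.81
G1 X285.65 Y102.96
G1 X270.80 Y116.57
M5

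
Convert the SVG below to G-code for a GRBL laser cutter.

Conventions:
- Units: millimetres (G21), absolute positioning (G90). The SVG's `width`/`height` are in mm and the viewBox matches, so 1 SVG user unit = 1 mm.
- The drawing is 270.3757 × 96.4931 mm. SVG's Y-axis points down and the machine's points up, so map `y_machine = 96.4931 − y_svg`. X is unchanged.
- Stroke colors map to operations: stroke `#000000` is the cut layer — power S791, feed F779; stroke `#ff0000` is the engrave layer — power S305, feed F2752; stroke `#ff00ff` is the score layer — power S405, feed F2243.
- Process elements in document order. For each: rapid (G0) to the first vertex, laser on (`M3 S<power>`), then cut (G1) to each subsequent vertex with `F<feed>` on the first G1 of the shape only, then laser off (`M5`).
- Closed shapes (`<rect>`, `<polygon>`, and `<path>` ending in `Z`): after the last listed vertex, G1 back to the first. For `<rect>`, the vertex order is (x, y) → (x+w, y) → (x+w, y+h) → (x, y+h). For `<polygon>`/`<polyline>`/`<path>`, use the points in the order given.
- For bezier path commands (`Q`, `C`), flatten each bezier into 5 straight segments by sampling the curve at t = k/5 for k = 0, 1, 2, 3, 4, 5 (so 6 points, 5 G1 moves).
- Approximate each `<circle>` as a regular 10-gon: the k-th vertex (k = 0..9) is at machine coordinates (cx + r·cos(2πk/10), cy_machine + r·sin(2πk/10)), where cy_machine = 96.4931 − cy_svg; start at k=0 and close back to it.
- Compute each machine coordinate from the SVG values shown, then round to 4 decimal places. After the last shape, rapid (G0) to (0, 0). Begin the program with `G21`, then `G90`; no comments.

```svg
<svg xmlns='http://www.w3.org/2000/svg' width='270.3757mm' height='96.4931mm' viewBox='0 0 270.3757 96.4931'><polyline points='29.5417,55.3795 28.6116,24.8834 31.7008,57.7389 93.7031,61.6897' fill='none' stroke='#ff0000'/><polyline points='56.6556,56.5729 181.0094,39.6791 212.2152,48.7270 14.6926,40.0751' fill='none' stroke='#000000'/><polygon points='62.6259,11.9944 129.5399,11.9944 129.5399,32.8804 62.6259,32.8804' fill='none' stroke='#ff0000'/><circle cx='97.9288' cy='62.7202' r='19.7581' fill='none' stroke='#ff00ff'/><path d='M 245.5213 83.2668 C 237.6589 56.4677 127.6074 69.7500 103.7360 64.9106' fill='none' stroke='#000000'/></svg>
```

viewBox `0 0 270.3757 96.4931` with mm width/height → 1 unit = 1 mm. Flip: y_m = 96.4931 − y_svg.

**Shape 1** — `<polyline>` open polyline, stroke `#ff0000` → engrave (S305, F2752). Machine vertices: (29.5417,41.1136) → (28.6116,71.6097) → (31.7008,38.7542) → (93.7031,34.8034). Open path.

**Shape 2** — `<polyline>` open polyline, stroke `#000000` → cut (S791, F779). Machine vertices: (56.6556,39.9202) → (181.0094,56.8140) → (212.2152,47.7661) → (14.6926,56.4180). Open path.

**Shape 3** — `<polygon>` rectangle, stroke `#ff0000` → engrave (S305, F2752). Machine vertices: (62.6259,84.4987) → (129.5399,84.4987) → (129.5399,63.6127) → (62.6259,63.6127) → (62.6259,84.4987). Closed: final G1 returns to the first vertex.

**Shape 4** — `<circle>` circle, stroke `#ff00ff` → score (S405, F2243). Machine vertices: (117.6869,33.7729) → (113.9134,45.3864) → (104.0344,52.5640) → (91.8232,52.5640) → (81.9442,45.3864) → (78.1707,33.7729) → (81.9442,22.1594) → (91.8232,14.9818) → (104.0344,14.9818) → (113.9134,22.1594) → (117.6869,33.7729). Closed: final G1 returns to the first vertex.

**Shape 5** — `<path>` cubic bezier, stroke `#000000` → cut (S791, F779). Control points (SVG): P0=(245.5213,83.2668), P1=(237.6589,56.4677), P2=(127.6074,69.7500), P3=(103.7360,64.9106); sampled at t=k/5. Machine vertices: (245.5213,13.2263) → (230.0481,24.9616) → (199.0913,29.8711) → (161.6925,30.7486) → (126.8935,30.3878) → (103.7360,31.5825). Open path.

G21
G90
G0 X29.5417 Y41.1136
M3 S305
G1 X28.6116 Y71.6097 F2752
G1 X31.7008 Y38.7542
G1 X93.7031 Y34.8034
M5
G0 X56.6556 Y39.9202
M3 S791
G1 X181.0094 Y56.8140 F779
G1 X212.2152 Y47.7661
G1 X14.6926 Y56.4180
M5
G0 X62.6259 Y84.4987
M3 S305
G1 X129.5399 Y84.4987 F2752
G1 X129.5399 Y63.6127
G1 X62.6259 Y63.6127
G1 X62.6259 Y84.4987
M5
G0 X117.6869 Y33.7729
M3 S405
G1 X113.9134 Y45.3864 F2243
G1 X104.0344 Y52.5640
G1 X91.8232 Y52.5640
G1 X81.9442 Y45.3864
G1 X78.1707 Y33.7729
G1 X81.9442 Y22.1594
G1 X91.8232 Y14.9818
G1 X104.0344 Y14.9818
G1 X113.9134 Y22.1594
G1 X117.6869 Y33.7729
M5
G0 X245.5213 Y13.2263
M3 S791
G1 X230.0481 Y24.9616 F779
G1 X199.0913 Y29.8711
G1 X161.6925 Y30.7486
G1 X126.8935 Y30.3878
G1 X103.7360 Y31.5825
M5
G0 X0.0000 Y0.0000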